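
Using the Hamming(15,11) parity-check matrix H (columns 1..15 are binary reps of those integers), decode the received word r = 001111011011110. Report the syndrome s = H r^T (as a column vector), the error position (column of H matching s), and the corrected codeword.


s = (0, 0, 0, 1)^T, error position = 1, corrected codeword c = 101111011011110

Compute s = H r^T mod 2 one row at a time:
  s_1 = 1 + 1 + 0 + 1 + 1 + 1 + 1 + 0 = 6 ≡ 0 (mod 2).
  s_2 = 1 + 1 + 1 + 0 + 1 + 1 + 1 + 0 = 6 ≡ 0 (mod 2).
  s_3 = 0 + 1 + 1 + 0 + 0 + 1 + 1 + 0 = 4 ≡ 0 (mod 2).
  s_4 = 0 + 1 + 1 + 0 + 1 + 1 + 1 + 0 = 5 ≡ 1 (mod 2).
s = (0, 0, 0, 1)^T — this equals column 1 of H (binary 0001), so error is at position 1.
Correct: flip bit 1 of r = 001111011011110 to get c = 101111011011110.


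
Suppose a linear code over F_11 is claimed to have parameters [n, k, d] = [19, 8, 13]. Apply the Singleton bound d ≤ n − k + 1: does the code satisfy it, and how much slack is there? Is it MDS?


Singleton RHS = n − k + 1 = 12, slack = -1, bound violated (no such code; not MDS).

Singleton bound: d ≤ n − k + 1.
Here n = 19, k = 8, so n − k + 1 = 12.
Given d = 13, check d ≤ 12: NO.
Slack = (n − k + 1) − d = -1.
The slack is negative: d = 13 exceeds n − k + 1 = 12 by 1, so the Singleton bound is violated and no linear [19, 8, 13]_11 code can exist. In particular it is not MDS (MDS requires d = n − k + 1 exactly).
Description: the claimed parameters are [19, 8, 13]_11; such a code would be impossible (violates the Singleton bound).


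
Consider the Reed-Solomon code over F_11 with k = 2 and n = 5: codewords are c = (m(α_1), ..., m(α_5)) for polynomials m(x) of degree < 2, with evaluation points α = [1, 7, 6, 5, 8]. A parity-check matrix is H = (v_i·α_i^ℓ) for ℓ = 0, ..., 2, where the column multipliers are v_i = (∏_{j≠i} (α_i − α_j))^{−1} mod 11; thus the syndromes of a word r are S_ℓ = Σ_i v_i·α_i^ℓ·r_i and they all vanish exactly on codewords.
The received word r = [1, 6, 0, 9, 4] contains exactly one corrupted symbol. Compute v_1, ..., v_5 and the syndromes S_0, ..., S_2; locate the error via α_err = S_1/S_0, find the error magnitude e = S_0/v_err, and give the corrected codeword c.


S = (7, 5, 2), error at position 2, error magnitude e = 4, c = [1, 2, 0, 9, 4].

Step 1: column multipliers v_i = (∏_{j≠i}(α_i − α_j))^{−1} mod 11.
  i = 1 (α = 1): (1−7)(1−6)(1−5)(1−8) = (−6)·(−5)·(−4)·(−7) = 840 ≡ 4, so v_1 = 4^{−1} = 3 (mod 11).
  i = 2 (α = 7): (7−1)(7−6)(7−5)(7−8) = 6·1·2·(−1) = −12 ≡ 10, so v_2 = 10^{−1} = 10 (mod 11).
  i = 3 (α = 6): (6−1)(6−7)(6−5)(6−8) = 5·(−1)·1·(−2) = 10 ≡ 10, so v_3 = 10^{−1} = 10 (mod 11).
  i = 4 (α = 5): (5−1)(5−7)(5−6)(5−8) = 4·(−2)·(−1)·(−3) = −24 ≡ 9, so v_4 = 9^{−1} = 5 (mod 11).
  i = 5 (α = 8): (8−1)(8−7)(8−6)(8−5) = 7·1·2·3 = 42 ≡ 9, so v_5 = 9^{−1} = 5 (mod 11).
  v = [3, 10, 10, 5, 5].
Step 2: syndromes of r = [1, 6, 0, 9, 4] (all sums mod 11).
  S_0 = Σ v_i r_i = 3·1 + 10·6 + 10·0 + 5·9 + 5·4 = 128 ≡ 7.
  S_1 = Σ v_i α_i r_i = 3·1·1 + 10·7·6 + 10·6·0 + 5·5·9 + 5·8·4 = 808 ≡ 5.
  α_i^2 mod 11 = [1, 5, 3, 3, 9].
  S_2 = Σ v_i α_i^2 r_i = 3·1·1 + 10·5·6 + 10·3·0 + 5·3·9 + 5·9·4 = 618 ≡ 2.
  S = (7, 5, 2) ≠ 0, so r is not a codeword (an error is present).
Step 3: locate the error. For a single error e at position i, S_ℓ = v_i·e·α_i^ℓ, so α_err = S_1/S_0.
  S_0^{−1} = 7^{−1} = 8 (mod 11), so α_err = 5·8 = 40 ≡ 7 = α_2. Error position i = 2.
  Consistency check: S_2/S_1 = 2·9 = 18 ≡ 7 = α_err ✓ (single-error assumption holds).
Step 4: error magnitude e = S_0/v_2 = S_0·∏_{j≠2}(α_2 − α_j) = 7·10 = 70 ≡ 4 (mod 11).
Step 5: correct position 2: c_2 = r_2 − e = 6 − 4 ≡ 2 (mod 11). Hence c = [1, 2, 0, 9, 4].
  Check: interpolating c through the α_i gives m(x) = 10 + 2·x (degree < 2) with m(α_i) = c_i for every i, so c is indeed a codeword.


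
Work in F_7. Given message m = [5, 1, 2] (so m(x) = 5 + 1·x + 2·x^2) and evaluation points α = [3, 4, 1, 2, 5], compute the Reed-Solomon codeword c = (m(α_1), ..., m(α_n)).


c = [5, 6, 1, 1, 4]

Message polynomial: m(x) = 5 + 1·x + 2·x^2 (mod 7).
For each evaluation point α_i, compute m(α_i) mod 7:
  α_1 = 3: Horner steps 2 → 0 → 5, so m(3) = 5.
  α_2 = 4: Horner steps 2 → 2 → 6, so m(4) = 6.
  α_3 = 1: Horner steps 2 → 3 → 1, so m(1) = 1.
  α_4 = 2: Horner steps 2 → 5 → 1, so m(2) = 1.
  α_5 = 5: Horner steps 2 → 4 → 4, so m(5) = 4.
Codeword c = [5, 6, 1, 1, 4] ∈ F_7^5.


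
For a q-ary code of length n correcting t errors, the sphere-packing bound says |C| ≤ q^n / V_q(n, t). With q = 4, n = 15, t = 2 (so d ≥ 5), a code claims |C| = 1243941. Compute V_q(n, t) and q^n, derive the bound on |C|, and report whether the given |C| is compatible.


V_q(n, t) = 991, q^n = 1073741824, Hamming bound = 1083493, |C| = 1243941 > bound (violated).

Step 1: Compute V_q(n, t) = Σ_{j=0}^2 C(n, j) (q−1)^j.
  j = 0: C(15,0)·(3)^0 = 1·1 = 1.
  j = 1: C(15,1)·(3)^1 = 15·3 = 45.
  j = 2: C(15,2)·(3)^2 = 105·9 = 945.
  V_q(n, t) = 1 + 45 + 945 = 991.
Step 2: q^n = 4^15 = 1073741824.
Step 3: Hamming bound ⌊q^n / V_q(n,t)⌋ = ⌊1073741824/991⌋ = 1083493.
Step 4: Compare |C| = 1243941 to 1083493: violated.
The claimed |C| lies above the Hamming bound, so no 4-ary code of length 15 with d ≥ 5 can have 1243941 codewords.


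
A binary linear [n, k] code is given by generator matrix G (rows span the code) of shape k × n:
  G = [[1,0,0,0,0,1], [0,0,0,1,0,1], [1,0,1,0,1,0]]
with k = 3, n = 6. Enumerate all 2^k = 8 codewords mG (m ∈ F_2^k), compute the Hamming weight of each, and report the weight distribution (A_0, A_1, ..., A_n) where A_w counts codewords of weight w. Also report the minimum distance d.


Weight distribution: A_0 = 1, A_2 = 3, A_3 = 3, A_5 = 1. Minimum distance d = 2.

Enumerate all 2^3 = 8 messages m ∈ F_2^3.
For each, compute codeword c = mG in F_2^6, then tally its weight.
  m = 000 → c = 000000, weight = 0.
  m = 100 → c = 100001, weight = 2.
  m = 010 → c = 000101, weight = 2.
  m = 110 → c = 100100, weight = 2.
  m = 001 → c = 101010, weight = 3.
  m = 101 → c = 001011, weight = 3.
  m = 011 → c = 101111, weight = 5.
  m = 111 → c = 001110, weight = 3.
Tally weights:
  weight 0: 1 codewords.
  weight 2: 3 codewords.
  weight 3: 3 codewords.
  weight 5: 1 codewords.
Minimum distance d = smallest w > 0 with A_w > 0 = 2.
Sanity: Σ A_w = 8 = 2^3 = 8 ✓.


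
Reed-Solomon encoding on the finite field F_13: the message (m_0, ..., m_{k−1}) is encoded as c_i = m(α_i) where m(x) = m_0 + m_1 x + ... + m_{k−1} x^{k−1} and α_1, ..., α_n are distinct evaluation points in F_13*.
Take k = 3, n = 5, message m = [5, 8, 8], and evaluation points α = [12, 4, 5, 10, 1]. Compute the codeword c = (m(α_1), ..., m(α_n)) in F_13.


c = [5, 9, 11, 1, 8]

Message polynomial: m(x) = 5 + 8·x + 8·x^2 (mod 13).
For each evaluation point α_i, compute m(α_i) mod 13:
  α_1 = 12: Horner steps 8 → 0 → 5, so m(12) = 5.
  α_2 = 4: Horner steps 8 → 1 → 9, so m(4) = 9.
  α_3 = 5: Horner steps 8 → 9 → 11, so m(5) = 11.
  α_4 = 10: Horner steps 8 → 10 → 1, so m(10) = 1.
  α_5 = 1: Horner steps 8 → 3 → 8, so m(1) = 8.
Codeword c = [5, 9, 11, 1, 8] ∈ F_13^5.


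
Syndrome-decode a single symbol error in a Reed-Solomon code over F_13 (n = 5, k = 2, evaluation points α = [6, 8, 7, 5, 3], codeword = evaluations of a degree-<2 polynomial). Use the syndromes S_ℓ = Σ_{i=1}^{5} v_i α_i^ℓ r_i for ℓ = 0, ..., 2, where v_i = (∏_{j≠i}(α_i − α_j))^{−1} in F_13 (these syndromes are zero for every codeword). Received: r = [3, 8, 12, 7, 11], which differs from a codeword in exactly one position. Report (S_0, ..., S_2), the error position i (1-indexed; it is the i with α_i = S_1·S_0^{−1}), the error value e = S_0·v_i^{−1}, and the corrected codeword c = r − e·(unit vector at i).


S = (3, 9, 1), error at position 5, error magnitude e = 9, c = [3, 8, 12, 7, 2].

Step 1: column multipliers v_i = (∏_{j≠i}(α_i − α_j))^{−1} mod 13.
  i = 1 (α = 6): (6−8)(6−7)(6−5)(6−3) = (−2)·(−1)·1·3 = 6 ≡ 6, so v_1 = 6^{−1} = 11 (mod 13).
  i = 2 (α = 8): (8−6)(8−7)(8−5)(8−3) = 2·1·3·5 = 30 ≡ 4, so v_2 = 4^{−1} = 10 (mod 13).
  i = 3 (α = 7): (7−6)(7−8)(7−5)(7−3) = 1·(−1)·2·4 = −8 ≡ 5, so v_3 = 5^{−1} = 8 (mod 13).
  i = 4 (α = 5): (5−6)(5−8)(5−7)(5−3) = (−1)·(−3)·(−2)·2 = −12 ≡ 1, so v_4 = 1^{−1} = 1 (mod 13).
  i = 5 (α = 3): (3−6)(3−8)(3−7)(3−5) = (−3)·(−5)·(−4)·(−2) = 120 ≡ 3, so v_5 = 3^{−1} = 9 (mod 13).
  v = [11, 10, 8, 1, 9].
Step 2: syndromes of r = [3, 8, 12, 7, 11] (all sums mod 13).
  S_0 = Σ v_i r_i = 11·3 + 10·8 + 8·12 + 1·7 + 9·11 = 315 ≡ 3.
  S_1 = Σ v_i α_i r_i = 11·6·3 + 10·8·8 + 8·7·12 + 1·5·7 + 9·3·11 = 1842 ≡ 9.
  α_i^2 mod 13 = [10, 12, 10, 12, 9].
  S_2 = Σ v_i α_i^2 r_i = 11·10·3 + 10·12·8 + 8·10·12 + 1·12·7 + 9·9·11 = 3225 ≡ 1.
  S = (3, 9, 1) ≠ 0, so r is not a codeword (an error is present).
Step 3: locate the error. For a single error e at position i, S_ℓ = v_i·e·α_i^ℓ, so α_err = S_1/S_0.
  S_0^{−1} = 3^{−1} = 9 (mod 13), so α_err = 9·9 = 81 ≡ 3 = α_5. Error position i = 5.
  Consistency check: S_2/S_1 = 1·3 = 3 ≡ 3 = α_err ✓ (single-error assumption holds).
Step 4: error magnitude e = S_0/v_5 = S_0·∏_{j≠5}(α_5 − α_j) = 3·3 = 9 ≡ 9 (mod 13).
Step 5: correct position 5: c_5 = r_5 − e = 11 − 9 ≡ 2 (mod 13). Hence c = [3, 8, 12, 7, 2].
  Check: interpolating c through the α_i gives m(x) = 1 + 9·x (degree < 2) with m(α_i) = c_i for every i, so c is indeed a codeword.


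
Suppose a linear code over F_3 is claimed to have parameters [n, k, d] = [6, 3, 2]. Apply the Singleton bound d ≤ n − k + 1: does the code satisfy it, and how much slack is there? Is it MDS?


Singleton RHS = n − k + 1 = 4, slack = 2, bound satisfied, not MDS.

Singleton bound: d ≤ n − k + 1.
Here n = 6, k = 3, so n − k + 1 = 4.
Given d = 2, check d ≤ 4: YES.
Slack = (n − k + 1) − d = 2.
The code is NOT MDS (slack = 2 > 0).
Description: the claimed parameters are [6, 3, 2]_3; such a code would be non-MDS.


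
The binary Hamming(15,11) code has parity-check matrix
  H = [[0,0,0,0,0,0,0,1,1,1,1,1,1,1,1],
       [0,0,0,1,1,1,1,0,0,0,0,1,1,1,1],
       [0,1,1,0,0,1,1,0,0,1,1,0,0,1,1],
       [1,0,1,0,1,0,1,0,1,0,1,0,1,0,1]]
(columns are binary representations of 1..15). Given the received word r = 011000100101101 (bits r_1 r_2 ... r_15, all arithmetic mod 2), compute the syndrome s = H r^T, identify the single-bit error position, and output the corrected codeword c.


s = (0, 0, 1, 0)^T, error position = 2, corrected codeword c = 001000100101101

Compute s = H r^T mod 2 one row at a time:
  s_1 = 0 + 0 + 1 + 0 + 1 + 1 + 0 + 1 = 4 ≡ 0 (mod 2).
  s_2 = 0 + 0 + 0 + 1 + 1 + 1 + 0 + 1 = 4 ≡ 0 (mod 2).
  s_3 = 1 + 1 + 0 + 1 + 1 + 0 + 0 + 1 = 5 ≡ 1 (mod 2).
  s_4 = 0 + 1 + 0 + 1 + 0 + 0 + 1 + 1 = 4 ≡ 0 (mod 2).
s = (0, 0, 1, 0)^T — this equals column 2 of H (binary 0010), so error is at position 2.
Correct: flip bit 2 of r = 011000100101101 to get c = 001000100101101.


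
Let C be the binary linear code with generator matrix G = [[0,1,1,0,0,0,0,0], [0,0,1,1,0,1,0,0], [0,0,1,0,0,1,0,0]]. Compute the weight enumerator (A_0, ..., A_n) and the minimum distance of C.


Weight distribution: A_0 = 1, A_1 = 1, A_2 = 3, A_3 = 3. Minimum distance d = 1.

Enumerate all 2^3 = 8 messages m ∈ F_2^3.
For each, compute codeword c = mG in F_2^8, then tally its weight.
  m = 000 → c = 00000000, weight = 0.
  m = 100 → c = 01100000, weight = 2.
  m = 010 → c = 00110100, weight = 3.
  m = 110 → c = 01010100, weight = 3.
  m = 001 → c = 00100100, weight = 2.
  m = 101 → c = 01000100, weight = 2.
  m = 011 → c = 00010000, weight = 1.
  m = 111 → c = 01110000, weight = 3.
Tally weights:
  weight 0: 1 codewords.
  weight 1: 1 codewords.
  weight 2: 3 codewords.
  weight 3: 3 codewords.
Minimum distance d = smallest w > 0 with A_w > 0 = 1.
Sanity: Σ A_w = 8 = 2^3 = 8 ✓.


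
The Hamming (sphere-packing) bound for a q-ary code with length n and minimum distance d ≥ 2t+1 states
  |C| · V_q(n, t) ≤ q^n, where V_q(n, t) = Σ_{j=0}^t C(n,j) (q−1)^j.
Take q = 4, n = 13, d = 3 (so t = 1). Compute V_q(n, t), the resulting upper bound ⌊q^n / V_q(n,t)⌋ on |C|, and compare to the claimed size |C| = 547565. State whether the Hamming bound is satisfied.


V_q(n, t) = 40, q^n = 67108864, Hamming bound = 1677721, |C| = 547565 ≤ bound (satisfied).

Step 1: Compute V_q(n, t) = Σ_{j=0}^1 C(n, j) (q−1)^j.
  j = 0: C(13,0)·(3)^0 = 1·1 = 1.
  j = 1: C(13,1)·(3)^1 = 13·3 = 39.
  V_q(n, t) = 1 + 39 = 40.
Step 2: q^n = 4^13 = 67108864.
Step 3: Hamming bound ⌊q^n / V_q(n,t)⌋ = ⌊67108864/40⌋ = 1677721.
Step 4: Compare |C| = 547565 to 1677721: satisfied.
The claimed |C| lies below the Hamming bound.


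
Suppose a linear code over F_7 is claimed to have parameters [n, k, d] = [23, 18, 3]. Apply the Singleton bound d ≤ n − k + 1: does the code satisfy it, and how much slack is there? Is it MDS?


Singleton RHS = n − k + 1 = 6, slack = 3, bound satisfied, not MDS.

Singleton bound: d ≤ n − k + 1.
Here n = 23, k = 18, so n − k + 1 = 6.
Given d = 3, check d ≤ 6: YES.
Slack = (n − k + 1) − d = 3.
The code is NOT MDS (slack = 3 > 0).
Description: the claimed parameters are [23, 18, 3]_7; such a code would be non-MDS.


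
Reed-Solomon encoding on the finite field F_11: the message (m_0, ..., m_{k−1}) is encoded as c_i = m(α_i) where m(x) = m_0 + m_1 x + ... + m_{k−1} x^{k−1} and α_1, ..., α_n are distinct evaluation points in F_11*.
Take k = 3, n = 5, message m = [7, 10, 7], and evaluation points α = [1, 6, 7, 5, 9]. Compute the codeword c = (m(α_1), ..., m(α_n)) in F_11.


c = [2, 0, 2, 1, 4]

Message polynomial: m(x) = 7 + 10·x + 7·x^2 (mod 11).
For each evaluation point α_i, compute m(α_i) mod 11:
  α_1 = 1: Horner steps 7 → 6 → 2, so m(1) = 2.
  α_2 = 6: Horner steps 7 → 8 → 0, so m(6) = 0.
  α_3 = 7: Horner steps 7 → 4 → 2, so m(7) = 2.
  α_4 = 5: Horner steps 7 → 1 → 1, so m(5) = 1.
  α_5 = 9: Horner steps 7 → 7 → 4, so m(9) = 4.
Codeword c = [2, 0, 2, 1, 4] ∈ F_11^5.


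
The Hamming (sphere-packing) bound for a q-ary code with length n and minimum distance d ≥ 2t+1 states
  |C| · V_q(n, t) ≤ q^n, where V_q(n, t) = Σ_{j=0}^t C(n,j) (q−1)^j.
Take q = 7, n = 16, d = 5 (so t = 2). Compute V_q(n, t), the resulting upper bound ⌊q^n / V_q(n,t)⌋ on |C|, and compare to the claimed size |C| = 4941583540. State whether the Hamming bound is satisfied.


V_q(n, t) = 4417, q^n = 33232930569601, Hamming bound = 7523869270, |C| = 4941583540 ≤ bound (satisfied).

Step 1: Compute V_q(n, t) = Σ_{j=0}^2 C(n, j) (q−1)^j.
  j = 0: C(16,0)·(6)^0 = 1·1 = 1.
  j = 1: C(16,1)·(6)^1 = 16·6 = 96.
  j = 2: C(16,2)·(6)^2 = 120·36 = 4320.
  V_q(n, t) = 1 + 96 + 4320 = 4417.
Step 2: q^n = 7^16 = 33232930569601.
Step 3: Hamming bound ⌊q^n / V_q(n,t)⌋ = ⌊33232930569601/4417⌋ = 7523869270.
Step 4: Compare |C| = 4941583540 to 7523869270: satisfied.
The claimed |C| lies below the Hamming bound.


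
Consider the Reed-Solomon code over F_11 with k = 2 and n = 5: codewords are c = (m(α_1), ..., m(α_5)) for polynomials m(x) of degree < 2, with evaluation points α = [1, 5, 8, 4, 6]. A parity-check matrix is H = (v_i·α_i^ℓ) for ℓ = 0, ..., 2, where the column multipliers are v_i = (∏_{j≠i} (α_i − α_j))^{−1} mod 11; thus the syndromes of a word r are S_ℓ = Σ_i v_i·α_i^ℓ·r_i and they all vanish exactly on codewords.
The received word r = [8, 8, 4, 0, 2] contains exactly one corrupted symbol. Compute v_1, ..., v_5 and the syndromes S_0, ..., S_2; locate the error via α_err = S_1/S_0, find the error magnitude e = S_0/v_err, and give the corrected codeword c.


S = (7, 2, 10), error at position 2, error magnitude e = 7, c = [8, 1, 4, 0, 2].

Step 1: column multipliers v_i = (∏_{j≠i}(α_i − α_j))^{−1} mod 11.
  i = 1 (α = 1): (1−5)(1−8)(1−4)(1−6) = (−4)·(−7)·(−3)·(−5) = 420 ≡ 2, so v_1 = 2^{−1} = 6 (mod 11).
  i = 2 (α = 5): (5−1)(5−8)(5−4)(5−6) = 4·(−3)·1·(−1) = 12 ≡ 1, so v_2 = 1^{−1} = 1 (mod 11).
  i = 3 (α = 8): (8−1)(8−5)(8−4)(8−6) = 7·3·4·2 = 168 ≡ 3, so v_3 = 3^{−1} = 4 (mod 11).
  i = 4 (α = 4): (4−1)(4−5)(4−8)(4−6) = 3·(−1)·(−4)·(−2) = −24 ≡ 9, so v_4 = 9^{−1} = 5 (mod 11).
  i = 5 (α = 6): (6−1)(6−5)(6−8)(6−4) = 5·1·(−2)·2 = −20 ≡ 2, so v_5 = 2^{−1} = 6 (mod 11).
  v = [6, 1, 4, 5, 6].
Step 2: syndromes of r = [8, 8, 4, 0, 2] (all sums mod 11).
  S_0 = Σ v_i r_i = 6·8 + 1·8 + 4·4 + 5·0 + 6·2 = 84 ≡ 7.
  S_1 = Σ v_i α_i r_i = 6·1·8 + 1·5·8 + 4·8·4 + 5·4·0 + 6·6·2 = 288 ≡ 2.
  α_i^2 mod 11 = [1, 3, 9, 5, 3].
  S_2 = Σ v_i α_i^2 r_i = 6·1·8 + 1·3·8 + 4·9·4 + 5·5·0 + 6·3·2 = 252 ≡ 10.
  S = (7, 2, 10) ≠ 0, so r is not a codeword (an error is present).
Step 3: locate the error. For a single error e at position i, S_ℓ = v_i·e·α_i^ℓ, so α_err = S_1/S_0.
  S_0^{−1} = 7^{−1} = 8 (mod 11), so α_err = 2·8 = 16 ≡ 5 = α_2. Error position i = 2.
  Consistency check: S_2/S_1 = 10·6 = 60 ≡ 5 = α_err ✓ (single-error assumption holds).
Step 4: error magnitude e = S_0/v_2 = S_0·∏_{j≠2}(α_2 − α_j) = 7·1 = 7 ≡ 7 (mod 11).
Step 5: correct position 2: c_2 = r_2 − e = 8 − 7 ≡ 1 (mod 11). Hence c = [8, 1, 4, 0, 2].
  Check: interpolating c through the α_i gives m(x) = 7 + 1·x (degree < 2) with m(α_i) = c_i for every i, so c is indeed a codeword.


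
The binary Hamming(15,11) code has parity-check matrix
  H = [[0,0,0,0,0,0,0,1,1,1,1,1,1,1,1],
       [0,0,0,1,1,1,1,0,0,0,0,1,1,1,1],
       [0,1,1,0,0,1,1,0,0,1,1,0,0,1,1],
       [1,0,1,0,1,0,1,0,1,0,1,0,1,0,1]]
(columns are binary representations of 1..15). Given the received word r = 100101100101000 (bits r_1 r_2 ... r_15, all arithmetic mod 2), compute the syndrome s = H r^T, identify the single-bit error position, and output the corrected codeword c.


s = (0, 0, 1, 0)^T, error position = 2, corrected codeword c = 110101100101000

Compute s = H r^T mod 2 one row at a time:
  s_1 = 0 + 0 + 1 + 0 + 1 + 0 + 0 + 0 = 2 ≡ 0 (mod 2).
  s_2 = 1 + 0 + 1 + 1 + 1 + 0 + 0 + 0 = 4 ≡ 0 (mod 2).
  s_3 = 0 + 0 + 1 + 1 + 1 + 0 + 0 + 0 = 3 ≡ 1 (mod 2).
  s_4 = 1 + 0 + 0 + 1 + 0 + 0 + 0 + 0 = 2 ≡ 0 (mod 2).
s = (0, 0, 1, 0)^T — this equals column 2 of H (binary 0010), so error is at position 2.
Correct: flip bit 2 of r = 100101100101000 to get c = 110101100101000.


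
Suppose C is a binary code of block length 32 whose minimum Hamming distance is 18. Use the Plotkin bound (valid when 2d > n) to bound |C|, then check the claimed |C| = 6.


Plotkin bound M ≤ 8; given |C| = 6 ≤ bound (satisfied).

Check applicability: 2d = 36, n = 32.
2d − n = 4 > 0, so Plotkin applies.
Compute d/(2d−n) = 18/4 ≈ 4.5000.
⌊d/(2d−n)⌋ = 4.
Plotkin bound: M ≤ 2·4 = 8.
Given |C| = 6, check: satisfied.
This |C| is below the Plotkin bound.


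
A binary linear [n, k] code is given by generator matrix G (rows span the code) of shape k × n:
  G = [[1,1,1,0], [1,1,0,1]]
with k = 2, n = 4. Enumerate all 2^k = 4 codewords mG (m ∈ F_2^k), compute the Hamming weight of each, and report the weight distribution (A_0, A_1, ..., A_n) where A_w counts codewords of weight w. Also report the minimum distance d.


Weight distribution: A_0 = 1, A_2 = 1, A_3 = 2. Minimum distance d = 2.

Enumerate all 2^2 = 4 messages m ∈ F_2^2.
For each, compute codeword c = mG in F_2^4, then tally its weight.
  m = 00 → c = 0000, weight = 0.
  m = 10 → c = 1110, weight = 3.
  m = 01 → c = 1101, weight = 3.
  m = 11 → c = 0011, weight = 2.
Tally weights:
  weight 0: 1 codewords.
  weight 2: 1 codewords.
  weight 3: 2 codewords.
Minimum distance d = smallest w > 0 with A_w > 0 = 2.
Sanity: Σ A_w = 4 = 2^2 = 4 ✓.


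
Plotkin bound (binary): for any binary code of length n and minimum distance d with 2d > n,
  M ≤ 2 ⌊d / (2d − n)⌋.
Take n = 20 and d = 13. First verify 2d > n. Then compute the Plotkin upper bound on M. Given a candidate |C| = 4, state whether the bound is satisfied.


Plotkin bound M ≤ 4; given |C| = 4 ≤ bound (satisfied).

Check applicability: 2d = 26, n = 20.
2d − n = 6 > 0, so Plotkin applies.
Compute d/(2d−n) = 13/6 ≈ 2.1667.
⌊d/(2d−n)⌋ = 2.
Plotkin bound: M ≤ 2·2 = 4.
Given |C| = 4, check: satisfied.
This |C| is at the Plotkin bound.


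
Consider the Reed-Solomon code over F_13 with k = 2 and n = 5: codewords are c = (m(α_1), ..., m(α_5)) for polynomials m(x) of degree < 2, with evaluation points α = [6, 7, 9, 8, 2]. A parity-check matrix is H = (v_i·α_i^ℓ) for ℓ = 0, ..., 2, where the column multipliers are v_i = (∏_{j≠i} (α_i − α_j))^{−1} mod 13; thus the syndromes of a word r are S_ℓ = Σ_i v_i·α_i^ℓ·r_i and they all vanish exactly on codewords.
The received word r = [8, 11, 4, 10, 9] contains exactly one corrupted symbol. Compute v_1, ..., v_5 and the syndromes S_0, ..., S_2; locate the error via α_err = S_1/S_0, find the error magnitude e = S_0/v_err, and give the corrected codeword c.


S = (9, 7, 4), error at position 4, error magnitude e = 9, c = [8, 11, 4, 1, 9].

Step 1: column multipliers v_i = (∏_{j≠i}(α_i − α_j))^{−1} mod 13.
  i = 1 (α = 6): (6−7)(6−9)(6−8)(6−2) = (−1)·(−3)·(−2)·4 = −24 ≡ 2, so v_1 = 2^{−1} = 7 (mod 13).
  i = 2 (α = 7): (7−6)(7−9)(7−8)(7−2) = 1·(−2)·(−1)·5 = 10 ≡ 10, so v_2 = 10^{−1} = 4 (mod 13).
  i = 3 (α = 9): (9−6)(9−7)(9−8)(9−2) = 3·2·1·7 = 42 ≡ 3, so v_3 = 3^{−1} = 9 (mod 13).
  i = 4 (α = 8): (8−6)(8−7)(8−9)(8−2) = 2·1·(−1)·6 = −12 ≡ 1, so v_4 = 1^{−1} = 1 (mod 13).
  i = 5 (α = 2): (2−6)(2−7)(2−9)(2−8) = (−4)·(−5)·(−7)·(−6) = 840 ≡ 8, so v_5 = 8^{−1} = 5 (mod 13).
  v = [7, 4, 9, 1, 5].
Step 2: syndromes of r = [8, 11, 4, 10, 9] (all sums mod 13).
  S_0 = Σ v_i r_i = 7·8 + 4·11 + 9·4 + 1·10 + 5·9 = 191 ≡ 9.
  S_1 = Σ v_i α_i r_i = 7·6·8 + 4·7·11 + 9·9·4 + 1·8·10 + 5·2·9 = 1138 ≡ 7.
  α_i^2 mod 13 = [10, 10, 3, 12, 4].
  S_2 = Σ v_i α_i^2 r_i = 7·10·8 + 4·10·11 + 9·3·4 + 1·12·10 + 5·4·9 = 1408 ≡ 4.
  S = (9, 7, 4) ≠ 0, so r is not a codeword (an error is present).
Step 3: locate the error. For a single error e at position i, S_ℓ = v_i·e·α_i^ℓ, so α_err = S_1/S_0.
  S_0^{−1} = 9^{−1} = 3 (mod 13), so α_err = 7·3 = 21 ≡ 8 = α_4. Error position i = 4.
  Consistency check: S_2/S_1 = 4·2 = 8 ≡ 8 = α_err ✓ (single-error assumption holds).
Step 4: error magnitude e = S_0/v_4 = S_0·∏_{j≠4}(α_4 − α_j) = 9·1 = 9 ≡ 9 (mod 13).
Step 5: correct position 4: c_4 = r_4 − e = 10 − 9 ≡ 1 (mod 13). Hence c = [8, 11, 4, 1, 9].
  Check: interpolating c through the α_i gives m(x) = 3 + 3·x (degree < 2) with m(α_i) = c_i for every i, so c is indeed a codeword.


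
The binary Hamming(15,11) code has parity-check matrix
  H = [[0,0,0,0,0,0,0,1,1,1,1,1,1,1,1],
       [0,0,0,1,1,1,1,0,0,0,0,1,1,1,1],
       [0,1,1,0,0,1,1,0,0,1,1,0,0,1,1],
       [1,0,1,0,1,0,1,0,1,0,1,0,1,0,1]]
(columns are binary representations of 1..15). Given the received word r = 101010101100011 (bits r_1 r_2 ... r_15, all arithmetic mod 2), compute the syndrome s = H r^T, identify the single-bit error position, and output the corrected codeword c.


s = (0, 0, 1, 0)^T, error position = 2, corrected codeword c = 111010101100011

Compute s = H r^T mod 2 one row at a time:
  s_1 = 0 + 1 + 1 + 0 + 0 + 0 + 1 + 1 = 4 ≡ 0 (mod 2).
  s_2 = 0 + 1 + 0 + 1 + 0 + 0 + 1 + 1 = 4 ≡ 0 (mod 2).
  s_3 = 0 + 1 + 0 + 1 + 1 + 0 + 1 + 1 = 5 ≡ 1 (mod 2).
  s_4 = 1 + 1 + 1 + 1 + 1 + 0 + 0 + 1 = 6 ≡ 0 (mod 2).
s = (0, 0, 1, 0)^T — this equals column 2 of H (binary 0010), so error is at position 2.
Correct: flip bit 2 of r = 101010101100011 to get c = 111010101100011.


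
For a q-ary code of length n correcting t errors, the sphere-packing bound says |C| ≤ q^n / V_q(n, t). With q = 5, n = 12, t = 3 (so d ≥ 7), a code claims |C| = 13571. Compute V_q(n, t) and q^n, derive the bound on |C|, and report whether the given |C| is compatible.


V_q(n, t) = 15185, q^n = 244140625, Hamming bound = 16077, |C| = 13571 ≤ bound (satisfied).

Step 1: Compute V_q(n, t) = Σ_{j=0}^3 C(n, j) (q−1)^j.
  j = 0: C(12,0)·(4)^0 = 1·1 = 1.
  j = 1: C(12,1)·(4)^1 = 12·4 = 48.
  j = 2: C(12,2)·(4)^2 = 66·16 = 1056.
  j = 3: C(12,3)·(4)^3 = 220·64 = 14080.
  V_q(n, t) = 1 + 48 + 1056 + 14080 = 15185.
Step 2: q^n = 5^12 = 244140625.
Step 3: Hamming bound ⌊q^n / V_q(n,t)⌋ = ⌊244140625/15185⌋ = 16077.
Step 4: Compare |C| = 13571 to 16077: satisfied.
The claimed |C| lies below the Hamming bound.


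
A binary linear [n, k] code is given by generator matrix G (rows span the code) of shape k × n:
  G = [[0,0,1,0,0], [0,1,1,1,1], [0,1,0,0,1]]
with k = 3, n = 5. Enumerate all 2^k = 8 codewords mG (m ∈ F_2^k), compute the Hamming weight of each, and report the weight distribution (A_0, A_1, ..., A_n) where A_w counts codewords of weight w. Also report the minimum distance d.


Weight distribution: A_0 = 1, A_1 = 2, A_2 = 2, A_3 = 2, A_4 = 1. Minimum distance d = 1.

Enumerate all 2^3 = 8 messages m ∈ F_2^3.
For each, compute codeword c = mG in F_2^5, then tally its weight.
  m = 000 → c = 00000, weight = 0.
  m = 100 → c = 00100, weight = 1.
  m = 010 → c = 01111, weight = 4.
  m = 110 → c = 01011, weight = 3.
  m = 001 → c = 01001, weight = 2.
  m = 101 → c = 01101, weight = 3.
  m = 011 → c = 00110, weight = 2.
  m = 111 → c = 00010, weight = 1.
Tally weights:
  weight 0: 1 codewords.
  weight 1: 2 codewords.
  weight 2: 2 codewords.
  weight 3: 2 codewords.
  weight 4: 1 codewords.
Minimum distance d = smallest w > 0 with A_w > 0 = 1.
Sanity: Σ A_w = 8 = 2^3 = 8 ✓.


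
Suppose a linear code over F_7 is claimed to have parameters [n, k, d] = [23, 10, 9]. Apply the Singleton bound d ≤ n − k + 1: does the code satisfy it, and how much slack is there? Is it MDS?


Singleton RHS = n − k + 1 = 14, slack = 5, bound satisfied, not MDS.

Singleton bound: d ≤ n − k + 1.
Here n = 23, k = 10, so n − k + 1 = 14.
Given d = 9, check d ≤ 14: YES.
Slack = (n − k + 1) − d = 5.
The code is NOT MDS (slack = 5 > 0).
Description: the claimed parameters are [23, 10, 9]_7; such a code would be non-MDS.


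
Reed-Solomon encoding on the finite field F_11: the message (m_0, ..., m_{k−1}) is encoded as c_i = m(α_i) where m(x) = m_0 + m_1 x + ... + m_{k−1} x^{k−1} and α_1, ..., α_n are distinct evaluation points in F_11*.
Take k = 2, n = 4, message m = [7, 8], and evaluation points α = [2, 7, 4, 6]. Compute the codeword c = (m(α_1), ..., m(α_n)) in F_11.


c = [1, 8, 6, 0]

Message polynomial: m(x) = 7 + 8·x (mod 11).
For each evaluation point α_i, compute m(α_i) mod 11:
  α_1 = 2: Horner steps 8 → 1, so m(2) = 1.
  α_2 = 7: Horner steps 8 → 8, so m(7) = 8.
  α_3 = 4: Horner steps 8 → 6, so m(4) = 6.
  α_4 = 6: Horner steps 8 → 0, so m(6) = 0.
Codeword c = [1, 8, 6, 0] ∈ F_11^4.


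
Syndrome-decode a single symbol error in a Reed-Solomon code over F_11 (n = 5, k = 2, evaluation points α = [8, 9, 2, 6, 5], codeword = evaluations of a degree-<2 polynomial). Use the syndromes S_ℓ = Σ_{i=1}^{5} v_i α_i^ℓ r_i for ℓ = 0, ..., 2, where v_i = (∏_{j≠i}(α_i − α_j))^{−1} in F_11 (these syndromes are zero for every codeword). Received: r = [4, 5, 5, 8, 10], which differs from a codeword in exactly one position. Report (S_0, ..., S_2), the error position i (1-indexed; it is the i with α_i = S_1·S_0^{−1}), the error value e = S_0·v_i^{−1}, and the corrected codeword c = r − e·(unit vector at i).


S = (2, 7, 8), error at position 2, error magnitude e = 3, c = [4, 2, 5, 8, 10].

Step 1: column multipliers v_i = (∏_{j≠i}(α_i − α_j))^{−1} mod 11.
  i = 1 (α = 8): (8−9)(8−2)(8−6)(8−5) = (−1)·6·2·3 = −36 ≡ 8, so v_1 = 8^{−1} = 7 (mod 11).
  i = 2 (α = 9): (9−8)(9−2)(9−6)(9−5) = 1·7·3·4 = 84 ≡ 7, so v_2 = 7^{−1} = 8 (mod 11).
  i = 3 (α = 2): (2−8)(2−9)(2−6)(2−5) = (−6)·(−7)·(−4)·(−3) = 504 ≡ 9, so v_3 = 9^{−1} = 5 (mod 11).
  i = 4 (α = 6): (6−8)(6−9)(6−2)(6−5) = (−2)·(−3)·4·1 = 24 ≡ 2, so v_4 = 2^{−1} = 6 (mod 11).
  i = 5 (α = 5): (5−8)(5−9)(5−2)(5−6) = (−3)·(−4)·3·(−1) = −36 ≡ 8, so v_5 = 8^{−1} = 7 (mod 11).
  v = [7, 8, 5, 6, 7].
Step 2: syndromes of r = [4, 5, 5, 8, 10] (all sums mod 11).
  S_0 = Σ v_i r_i = 7·4 + 8·5 + 5·5 + 6·8 + 7·10 = 211 ≡ 2.
  S_1 = Σ v_i α_i r_i = 7·8·4 + 8·9·5 + 5·2·5 + 6·6·8 + 7·5·10 = 1272 ≡ 7.
  α_i^2 mod 11 = [9, 4, 4, 3, 3].
  S_2 = Σ v_i α_i^2 r_i = 7·9·4 + 8·4·5 + 5·4·5 + 6·3·8 + 7·3·10 = 866 ≡ 8.
  S = (2, 7, 8) ≠ 0, so r is not a codeword (an error is present).
Step 3: locate the error. For a single error e at position i, S_ℓ = v_i·e·α_i^ℓ, so α_err = S_1/S_0.
  S_0^{−1} = 2^{−1} = 6 (mod 11), so α_err = 7·6 = 42 ≡ 9 = α_2. Error position i = 2.
  Consistency check: S_2/S_1 = 8·8 = 64 ≡ 9 = α_err ✓ (single-error assumption holds).
Step 4: error magnitude e = S_0/v_2 = S_0·∏_{j≠2}(α_2 − α_j) = 2·7 = 14 ≡ 3 (mod 11).
Step 5: correct position 2: c_2 = r_2 − e = 5 − 3 ≡ 2 (mod 11). Hence c = [4, 2, 5, 8, 10].
  Check: interpolating c through the α_i gives m(x) = 9 + 9·x (degree < 2) with m(α_i) = c_i for every i, so c is indeed a codeword.


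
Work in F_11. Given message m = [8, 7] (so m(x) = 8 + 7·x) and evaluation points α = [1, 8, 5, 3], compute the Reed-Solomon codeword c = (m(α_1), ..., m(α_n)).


c = [4, 9, 10, 7]

Message polynomial: m(x) = 8 + 7·x (mod 11).
For each evaluation point α_i, compute m(α_i) mod 11:
  α_1 = 1: Horner steps 7 → 4, so m(1) = 4.
  α_2 = 8: Horner steps 7 → 9, so m(8) = 9.
  α_3 = 5: Horner steps 7 → 10, so m(5) = 10.
  α_4 = 3: Horner steps 7 → 7, so m(3) = 7.
Codeword c = [4, 9, 10, 7] ∈ F_11^4.


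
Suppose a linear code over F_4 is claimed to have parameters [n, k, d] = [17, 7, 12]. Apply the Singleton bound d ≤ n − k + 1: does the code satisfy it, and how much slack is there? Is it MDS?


Singleton RHS = n − k + 1 = 11, slack = -1, bound violated (no such code; not MDS).

Singleton bound: d ≤ n − k + 1.
Here n = 17, k = 7, so n − k + 1 = 11.
Given d = 12, check d ≤ 11: NO.
Slack = (n − k + 1) − d = -1.
The slack is negative: d = 12 exceeds n − k + 1 = 11 by 1, so the Singleton bound is violated and no linear [17, 7, 12]_4 code can exist. In particular it is not MDS (MDS requires d = n − k + 1 exactly).
Description: the claimed parameters are [17, 7, 12]_4; such a code would be impossible (violates the Singleton bound).


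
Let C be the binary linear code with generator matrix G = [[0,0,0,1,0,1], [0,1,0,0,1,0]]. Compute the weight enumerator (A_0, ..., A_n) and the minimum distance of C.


Weight distribution: A_0 = 1, A_2 = 2, A_4 = 1. Minimum distance d = 2.

Enumerate all 2^2 = 4 messages m ∈ F_2^2.
For each, compute codeword c = mG in F_2^6, then tally its weight.
  m = 00 → c = 000000, weight = 0.
  m = 10 → c = 000101, weight = 2.
  m = 01 → c = 010010, weight = 2.
  m = 11 → c = 010111, weight = 4.
Tally weights:
  weight 0: 1 codewords.
  weight 2: 2 codewords.
  weight 4: 1 codewords.
Minimum distance d = smallest w > 0 with A_w > 0 = 2.
Sanity: Σ A_w = 4 = 2^2 = 4 ✓.


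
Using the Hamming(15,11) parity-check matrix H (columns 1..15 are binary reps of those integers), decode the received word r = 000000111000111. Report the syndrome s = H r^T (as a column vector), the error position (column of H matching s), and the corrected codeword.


s = (1, 0, 1, 0)^T, error position = 10, corrected codeword c = 000000111100111

Compute s = H r^T mod 2 one row at a time:
  s_1 = 1 + 1 + 0 + 0 + 0 + 1 + 1 + 1 = 5 ≡ 1 (mod 2).
  s_2 = 0 + 0 + 0 + 1 + 0 + 1 + 1 + 1 = 4 ≡ 0 (mod 2).
  s_3 = 0 + 0 + 0 + 1 + 0 + 0 + 1 + 1 = 3 ≡ 1 (mod 2).
  s_4 = 0 + 0 + 0 + 1 + 1 + 0 + 1 + 1 = 4 ≡ 0 (mod 2).
s = (1, 0, 1, 0)^T — this equals column 10 of H (binary 1010), so error is at position 10.
Correct: flip bit 10 of r = 000000111000111 to get c = 000000111100111.


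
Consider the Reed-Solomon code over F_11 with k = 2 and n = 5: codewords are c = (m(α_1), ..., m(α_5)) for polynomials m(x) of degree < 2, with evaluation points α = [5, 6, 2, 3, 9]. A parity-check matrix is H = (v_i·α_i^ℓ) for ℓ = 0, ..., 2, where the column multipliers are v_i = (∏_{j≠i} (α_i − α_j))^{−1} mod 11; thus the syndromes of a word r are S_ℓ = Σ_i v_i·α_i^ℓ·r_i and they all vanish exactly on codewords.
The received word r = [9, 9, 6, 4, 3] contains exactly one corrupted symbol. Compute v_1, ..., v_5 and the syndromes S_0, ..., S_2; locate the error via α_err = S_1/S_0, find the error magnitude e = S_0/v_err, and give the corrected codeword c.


S = (10, 6, 8), error at position 1, error magnitude e = 9, c = [0, 9, 6, 4, 3].

Step 1: column multipliers v_i = (∏_{j≠i}(α_i − α_j))^{−1} mod 11.
  i = 1 (α = 5): (5−6)(5−2)(5−3)(5−9) = (−1)·3·2·(−4) = 24 ≡ 2, so v_1 = 2^{−1} = 6 (mod 11).
  i = 2 (α = 6): (6−5)(6−2)(6−3)(6−9) = 1·4·3·(−3) = −36 ≡ 8, so v_2 = 8^{−1} = 7 (mod 11).
  i = 3 (α = 2): (2−5)(2−6)(2−3)(2−9) = (−3)·(−4)·(−1)·(−7) = 84 ≡ 7, so v_3 = 7^{−1} = 8 (mod 11).
  i = 4 (α = 3): (3−5)(3−6)(3−2)(3−9) = (−2)·(−3)·1·(−6) = −36 ≡ 8, so v_4 = 8^{−1} = 7 (mod 11).
  i = 5 (α = 9): (9−5)(9−6)(9−2)(9−3) = 4·3·7·6 = 504 ≡ 9, so v_5 = 9^{−1} = 5 (mod 11).
  v = [6, 7, 8, 7, 5].
Step 2: syndromes of r = [9, 9, 6, 4, 3] (all sums mod 11).
  S_0 = Σ v_i r_i = 6·9 + 7·9 + 8·6 + 7·4 + 5·3 = 208 ≡ 10.
  S_1 = Σ v_i α_i r_i = 6·5·9 + 7·6·9 + 8·2·6 + 7·3·4 + 5·9·3 = 963 ≡ 6.
  α_i^2 mod 11 = [3, 3, 4, 9, 4].
  S_2 = Σ v_i α_i^2 r_i = 6·3·9 + 7·3·9 + 8·4·6 + 7·9·4 + 5·4·3 = 855 ≡ 8.
  S = (10, 6, 8) ≠ 0, so r is not a codeword (an error is present).
Step 3: locate the error. For a single error e at position i, S_ℓ = v_i·e·α_i^ℓ, so α_err = S_1/S_0.
  S_0^{−1} = 10^{−1} = 10 (mod 11), so α_err = 6·10 = 60 ≡ 5 = α_1. Error position i = 1.
  Consistency check: S_2/S_1 = 8·2 = 16 ≡ 5 = α_err ✓ (single-error assumption holds).
Step 4: error magnitude e = S_0/v_1 = S_0·∏_{j≠1}(α_1 − α_j) = 10·2 = 20 ≡ 9 (mod 11).
Step 5: correct position 1: c_1 = r_1 − e = 9 − 9 ≡ 0 (mod 11). Hence c = [0, 9, 6, 4, 3].
  Check: interpolating c through the α_i gives m(x) = 10 + 9·x (degree < 2) with m(α_i) = c_i for every i, so c is indeed a codeword.


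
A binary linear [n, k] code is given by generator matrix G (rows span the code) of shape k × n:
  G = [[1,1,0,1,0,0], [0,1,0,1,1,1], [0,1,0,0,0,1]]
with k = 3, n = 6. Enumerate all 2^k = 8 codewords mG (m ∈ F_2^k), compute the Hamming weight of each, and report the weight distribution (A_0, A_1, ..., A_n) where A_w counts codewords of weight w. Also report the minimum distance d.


Weight distribution: A_0 = 1, A_2 = 2, A_3 = 4, A_4 = 1. Minimum distance d = 2.

Enumerate all 2^3 = 8 messages m ∈ F_2^3.
For each, compute codeword c = mG in F_2^6, then tally its weight.
  m = 000 → c = 000000, weight = 0.
  m = 100 → c = 110100, weight = 3.
  m = 010 → c = 010111, weight = 4.
  m = 110 → c = 100011, weight = 3.
  m = 001 → c = 010001, weight = 2.
  m = 101 → c = 100101, weight = 3.
  m = 011 → c = 000110, weight = 2.
  m = 111 → c = 110010, weight = 3.
Tally weights:
  weight 0: 1 codewords.
  weight 2: 2 codewords.
  weight 3: 4 codewords.
  weight 4: 1 codewords.
Minimum distance d = smallest w > 0 with A_w > 0 = 2.
Sanity: Σ A_w = 8 = 2^3 = 8 ✓.


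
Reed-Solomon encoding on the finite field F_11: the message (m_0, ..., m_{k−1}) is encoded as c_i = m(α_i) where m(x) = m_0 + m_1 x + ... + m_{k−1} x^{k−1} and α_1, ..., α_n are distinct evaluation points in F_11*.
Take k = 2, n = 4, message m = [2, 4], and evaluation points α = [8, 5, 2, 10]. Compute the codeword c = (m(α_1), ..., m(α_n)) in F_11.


c = [1, 0, 10, 9]

Message polynomial: m(x) = 2 + 4·x (mod 11).
For each evaluation point α_i, compute m(α_i) mod 11:
  α_1 = 8: Horner steps 4 → 1, so m(8) = 1.
  α_2 = 5: Horner steps 4 → 0, so m(5) = 0.
  α_3 = 2: Horner steps 4 → 10, so m(2) = 10.
  α_4 = 10: Horner steps 4 → 9, so m(10) = 9.
Codeword c = [1, 0, 10, 9] ∈ F_11^4.


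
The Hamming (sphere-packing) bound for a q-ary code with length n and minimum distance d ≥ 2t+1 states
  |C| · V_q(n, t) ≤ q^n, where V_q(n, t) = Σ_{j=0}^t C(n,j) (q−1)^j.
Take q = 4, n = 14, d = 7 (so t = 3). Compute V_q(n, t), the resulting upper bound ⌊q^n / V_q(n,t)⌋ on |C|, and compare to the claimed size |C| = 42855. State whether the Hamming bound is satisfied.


V_q(n, t) = 10690, q^n = 268435456, Hamming bound = 25110, |C| = 42855 > bound (violated).

Step 1: Compute V_q(n, t) = Σ_{j=0}^3 C(n, j) (q−1)^j.
  j = 0: C(14,0)·(3)^0 = 1·1 = 1.
  j = 1: C(14,1)·(3)^1 = 14·3 = 42.
  j = 2: C(14,2)·(3)^2 = 91·9 = 819.
  j = 3: C(14,3)·(3)^3 = 364·27 = 9828.
  V_q(n, t) = 1 + 42 + 819 + 9828 = 10690.
Step 2: q^n = 4^14 = 268435456.
Step 3: Hamming bound ⌊q^n / V_q(n,t)⌋ = ⌊268435456/10690⌋ = 25110.
Step 4: Compare |C| = 42855 to 25110: violated.
The claimed |C| lies above the Hamming bound, so no 4-ary code of length 14 with d ≥ 7 can have 42855 codewords.


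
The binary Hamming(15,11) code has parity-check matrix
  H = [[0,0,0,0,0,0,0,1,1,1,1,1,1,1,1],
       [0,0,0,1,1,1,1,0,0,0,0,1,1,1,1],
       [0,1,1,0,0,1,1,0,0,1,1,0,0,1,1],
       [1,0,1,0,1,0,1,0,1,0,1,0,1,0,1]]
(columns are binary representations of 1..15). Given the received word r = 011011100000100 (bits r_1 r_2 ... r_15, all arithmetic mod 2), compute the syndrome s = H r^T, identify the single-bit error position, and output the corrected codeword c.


s = (1, 0, 0, 0)^T, error position = 8, corrected codeword c = 011011110000100

Compute s = H r^T mod 2 one row at a time:
  s_1 = 0 + 0 + 0 + 0 + 0 + 1 + 0 + 0 = 1 ≡ 1 (mod 2).
  s_2 = 0 + 1 + 1 + 1 + 0 + 1 + 0 + 0 = 4 ≡ 0 (mod 2).
  s_3 = 1 + 1 + 1 + 1 + 0 + 0 + 0 + 0 = 4 ≡ 0 (mod 2).
  s_4 = 0 + 1 + 1 + 1 + 0 + 0 + 1 + 0 = 4 ≡ 0 (mod 2).
s = (1, 0, 0, 0)^T — this equals column 8 of H (binary 1000), so error is at position 8.
Correct: flip bit 8 of r = 011011100000100 to get c = 011011110000100.


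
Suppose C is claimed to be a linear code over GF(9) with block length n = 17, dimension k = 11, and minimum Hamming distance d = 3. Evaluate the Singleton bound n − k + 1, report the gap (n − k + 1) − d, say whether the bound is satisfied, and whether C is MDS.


Singleton RHS = n − k + 1 = 7, slack = 4, bound satisfied, not MDS.

Singleton bound: d ≤ n − k + 1.
Here n = 17, k = 11, so n − k + 1 = 7.
Given d = 3, check d ≤ 7: YES.
Slack = (n − k + 1) − d = 4.
The code is NOT MDS (slack = 4 > 0).
Description: the claimed parameters are [17, 11, 3]_9; such a code would be non-MDS.


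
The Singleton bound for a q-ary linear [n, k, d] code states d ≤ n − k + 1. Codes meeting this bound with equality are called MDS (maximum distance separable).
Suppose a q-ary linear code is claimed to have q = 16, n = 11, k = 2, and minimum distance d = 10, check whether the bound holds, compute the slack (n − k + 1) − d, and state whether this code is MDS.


Singleton RHS = n − k + 1 = 10, slack = 0, bound satisfied, MDS.

Singleton bound: d ≤ n − k + 1.
Here n = 11, k = 2, so n − k + 1 = 10.
Given d = 10, check d ≤ 10: YES.
Slack = (n − k + 1) − d = 0.
The code is MDS (slack = 0).
Description: the claimed parameters are [11, 2, 10]_16; such a code would be MDS (meets Singleton bound).


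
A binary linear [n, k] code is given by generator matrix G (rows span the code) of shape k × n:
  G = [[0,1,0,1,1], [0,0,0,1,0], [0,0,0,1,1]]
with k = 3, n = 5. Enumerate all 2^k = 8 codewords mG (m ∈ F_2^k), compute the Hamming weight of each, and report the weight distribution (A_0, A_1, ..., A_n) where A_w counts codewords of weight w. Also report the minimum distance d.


Weight distribution: A_0 = 1, A_1 = 3, A_2 = 3, A_3 = 1. Minimum distance d = 1.

Enumerate all 2^3 = 8 messages m ∈ F_2^3.
For each, compute codeword c = mG in F_2^5, then tally its weight.
  m = 000 → c = 00000, weight = 0.
  m = 100 → c = 01011, weight = 3.
  m = 010 → c = 00010, weight = 1.
  m = 110 → c = 01001, weight = 2.
  m = 001 → c = 00011, weight = 2.
  m = 101 → c = 01000, weight = 1.
  m = 011 → c = 00001, weight = 1.
  m = 111 → c = 01010, weight = 2.
Tally weights:
  weight 0: 1 codewords.
  weight 1: 3 codewords.
  weight 2: 3 codewords.
  weight 3: 1 codewords.
Minimum distance d = smallest w > 0 with A_w > 0 = 1.
Sanity: Σ A_w = 8 = 2^3 = 8 ✓.
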